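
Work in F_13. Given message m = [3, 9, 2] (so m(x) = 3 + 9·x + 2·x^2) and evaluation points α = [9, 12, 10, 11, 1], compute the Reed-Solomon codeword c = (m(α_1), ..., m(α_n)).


c = [12, 9, 7, 6, 1]

Message polynomial: m(x) = 3 + 9·x + 2·x^2 (mod 13).
For each evaluation point α_i, compute m(α_i) mod 13:
  α_1 = 9: Horner steps 2 → 1 → 12, so m(9) = 12.
  α_2 = 12: Horner steps 2 → 7 → 9, so m(12) = 9.
  α_3 = 10: Horner steps 2 → 3 → 7, so m(10) = 7.
  α_4 = 11: Horner steps 2 → 5 → 6, so m(11) = 6.
  α_5 = 1: Horner steps 2 → 11 → 1, so m(1) = 1.
Codeword c = [12, 9, 7, 6, 1] ∈ F_13^5.


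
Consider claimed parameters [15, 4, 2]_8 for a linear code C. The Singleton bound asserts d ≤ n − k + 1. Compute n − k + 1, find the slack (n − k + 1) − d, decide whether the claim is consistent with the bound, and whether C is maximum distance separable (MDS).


Singleton RHS = n − k + 1 = 12, slack = 10, bound satisfied, not MDS.

Singleton bound: d ≤ n − k + 1.
Here n = 15, k = 4, so n − k + 1 = 12.
Given d = 2, check d ≤ 12: YES.
Slack = (n − k + 1) − d = 10.
The code is NOT MDS (slack = 10 > 0).
Description: the claimed parameters are [15, 4, 2]_8; such a code would be non-MDS.


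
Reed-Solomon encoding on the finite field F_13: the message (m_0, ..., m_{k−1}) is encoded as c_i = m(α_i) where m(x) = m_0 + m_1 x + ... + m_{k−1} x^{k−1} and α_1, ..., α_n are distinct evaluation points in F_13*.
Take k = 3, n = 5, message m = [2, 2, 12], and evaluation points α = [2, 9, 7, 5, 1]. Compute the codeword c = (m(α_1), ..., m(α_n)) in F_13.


c = [2, 4, 6, 0, 3]

Message polynomial: m(x) = 2 + 2·x + 12·x^2 (mod 13).
For each evaluation point α_i, compute m(α_i) mod 13:
  α_1 = 2: Horner steps 12 → 0 → 2, so m(2) = 2.
  α_2 = 9: Horner steps 12 → 6 → 4, so m(9) = 4.
  α_3 = 7: Horner steps 12 → 8 → 6, so m(7) = 6.
  α_4 = 5: Horner steps 12 → 10 → 0, so m(5) = 0.
  α_5 = 1: Horner steps 12 → 1 → 3, so m(1) = 3.
Codeword c = [2, 4, 6, 0, 3] ∈ F_13^5.


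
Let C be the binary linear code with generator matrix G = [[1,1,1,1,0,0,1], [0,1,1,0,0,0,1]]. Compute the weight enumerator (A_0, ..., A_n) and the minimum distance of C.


Weight distribution: A_0 = 1, A_2 = 1, A_3 = 1, A_5 = 1. Minimum distance d = 2.

Enumerate all 2^2 = 4 messages m ∈ F_2^2.
For each, compute codeword c = mG in F_2^7, then tally its weight.
  m = 00 → c = 0000000, weight = 0.
  m = 10 → c = 1111001, weight = 5.
  m = 01 → c = 0110001, weight = 3.
  m = 11 → c = 1001000, weight = 2.
Tally weights:
  weight 0: 1 codewords.
  weight 2: 1 codewords.
  weight 3: 1 codewords.
  weight 5: 1 codewords.
Minimum distance d = smallest w > 0 with A_w > 0 = 2.
Sanity: Σ A_w = 4 = 2^2 = 4 ✓.


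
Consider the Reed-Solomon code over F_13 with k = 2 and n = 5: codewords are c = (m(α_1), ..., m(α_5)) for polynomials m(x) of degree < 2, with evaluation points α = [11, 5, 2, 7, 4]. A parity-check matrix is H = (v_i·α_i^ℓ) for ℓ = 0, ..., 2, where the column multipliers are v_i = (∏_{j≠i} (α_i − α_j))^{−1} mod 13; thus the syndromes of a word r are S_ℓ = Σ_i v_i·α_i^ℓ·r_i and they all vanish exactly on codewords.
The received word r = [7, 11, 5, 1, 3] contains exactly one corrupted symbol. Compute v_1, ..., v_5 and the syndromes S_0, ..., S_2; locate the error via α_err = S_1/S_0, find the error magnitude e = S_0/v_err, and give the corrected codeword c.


S = (7, 1, 2), error at position 3, error magnitude e = 5, c = [7, 11, 0, 1, 3].

Step 1: column multipliers v_i = (∏_{j≠i}(α_i − α_j))^{−1} mod 13.
  i = 1 (α = 11): (11−5)(11−2)(11−7)(11−4) = 6·9·4·7 = 1512 ≡ 4, so v_1 = 4^{−1} = 10 (mod 13).
  i = 2 (α = 5): (5−11)(5−2)(5−7)(5−4) = (−6)·3·(−2)·1 = 36 ≡ 10, so v_2 = 10^{−1} = 4 (mod 13).
  i = 3 (α = 2): (2−11)(2−5)(2−7)(2−4) = (−9)·(−3)·(−5)·(−2) = 270 ≡ 10, so v_3 = 10^{−1} = 4 (mod 13).
  i = 4 (α = 7): (7−11)(7−5)(7−2)(7−4) = (−4)·2·5·3 = −120 ≡ 10, so v_4 = 10^{−1} = 4 (mod 13).
  i = 5 (α = 4): (4−11)(4−5)(4−2)(4−7) = (−7)·(−1)·2·(−3) = −42 ≡ 10, so v_5 = 10^{−1} = 4 (mod 13).
  v = [10, 4, 4, 4, 4].
Step 2: syndromes of r = [7, 11, 5, 1, 3] (all sums mod 13).
  S_0 = Σ v_i r_i = 10·7 + 4·11 + 4·5 + 4·1 + 4·3 = 150 ≡ 7.
  S_1 = Σ v_i α_i r_i = 10·11·7 + 4·5·11 + 4·2·5 + 4·7·1 + 4·4·3 = 1106 ≡ 1.
  α_i^2 mod 13 = [4, 12, 4, 10, 3].
  S_2 = Σ v_i α_i^2 r_i = 10·4·7 + 4·12·11 + 4·4·5 + 4·10·1 + 4·3·3 = 964 ≡ 2.
  S = (7, 1, 2) ≠ 0, so r is not a codeword (an error is present).
Step 3: locate the error. For a single error e at position i, S_ℓ = v_i·e·α_i^ℓ, so α_err = S_1/S_0.
  S_0^{−1} = 7^{−1} = 2 (mod 13), so α_err = 1·2 = 2 ≡ 2 = α_3. Error position i = 3.
  Consistency check: S_2/S_1 = 2·1 = 2 ≡ 2 = α_err ✓ (single-error assumption holds).
Step 4: error magnitude e = S_0/v_3 = S_0·∏_{j≠3}(α_3 − α_j) = 7·10 = 70 ≡ 5 (mod 13).
Step 5: correct position 3: c_3 = r_3 − e = 5 − 5 ≡ 0 (mod 13). Hence c = [7, 11, 0, 1, 3].
  Check: interpolating c through the α_i gives m(x) = 10 + 8·x (degree < 2) with m(α_i) = c_i for every i, so c is indeed a codeword.


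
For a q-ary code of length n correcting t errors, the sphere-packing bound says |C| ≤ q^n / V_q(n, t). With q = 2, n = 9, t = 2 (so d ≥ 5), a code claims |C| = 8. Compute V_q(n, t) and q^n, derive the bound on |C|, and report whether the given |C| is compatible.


V_q(n, t) = 46, q^n = 512, Hamming bound = 11, |C| = 8 ≤ bound (satisfied).

Step 1: Compute V_q(n, t) = Σ_{j=0}^2 C(n, j) (q−1)^j.
  j = 0: C(9,0)·(1)^0 = 1·1 = 1.
  j = 1: C(9,1)·(1)^1 = 9·1 = 9.
  j = 2: C(9,2)·(1)^2 = 36·1 = 36.
  V_q(n, t) = 1 + 9 + 36 = 46.
Step 2: q^n = 2^9 = 512.
Step 3: Hamming bound ⌊q^n / V_q(n,t)⌋ = ⌊512/46⌋ = 11.
Step 4: Compare |C| = 8 to 11: satisfied.
The claimed |C| lies below the Hamming bound.


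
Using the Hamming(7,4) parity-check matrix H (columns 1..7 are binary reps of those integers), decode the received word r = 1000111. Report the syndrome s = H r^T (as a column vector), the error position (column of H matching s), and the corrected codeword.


s = (1, 0, 1)^T, error position = 5, corrected codeword c = 1000011

Compute s = H r^T mod 2 one row at a time:
  s_1 = 0 + 1 + 1 + 1 = 3 ≡ 1 (mod 2).
  s_2 = 0 + 0 + 1 + 1 = 2 ≡ 0 (mod 2).
  s_3 = 1 + 0 + 1 + 1 = 3 ≡ 1 (mod 2).
s = (1, 0, 1)^T — this equals column 5 of H (binary 101), so error is at position 5.
Correct: flip bit 5 of r = 1000111 to get c = 1000011.


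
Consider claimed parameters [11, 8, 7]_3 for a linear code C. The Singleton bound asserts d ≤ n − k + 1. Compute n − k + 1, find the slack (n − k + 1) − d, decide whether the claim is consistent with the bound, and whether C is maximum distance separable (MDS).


Singleton RHS = n − k + 1 = 4, slack = -3, bound violated (no such code; not MDS).

Singleton bound: d ≤ n − k + 1.
Here n = 11, k = 8, so n − k + 1 = 4.
Given d = 7, check d ≤ 4: NO.
Slack = (n − k + 1) − d = -3.
The slack is negative: d = 7 exceeds n − k + 1 = 4 by 3, so the Singleton bound is violated and no linear [11, 8, 7]_3 code can exist. In particular it is not MDS (MDS requires d = n − k + 1 exactly).
Description: the claimed parameters are [11, 8, 7]_3; such a code would be impossible (violates the Singleton bound).


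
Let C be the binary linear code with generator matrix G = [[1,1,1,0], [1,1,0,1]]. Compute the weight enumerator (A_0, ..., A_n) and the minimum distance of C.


Weight distribution: A_0 = 1, A_2 = 1, A_3 = 2. Minimum distance d = 2.

Enumerate all 2^2 = 4 messages m ∈ F_2^2.
For each, compute codeword c = mG in F_2^4, then tally its weight.
  m = 00 → c = 0000, weight = 0.
  m = 10 → c = 1110, weight = 3.
  m = 01 → c = 1101, weight = 3.
  m = 11 → c = 0011, weight = 2.
Tally weights:
  weight 0: 1 codewords.
  weight 2: 1 codewords.
  weight 3: 2 codewords.
Minimum distance d = smallest w > 0 with A_w > 0 = 2.
Sanity: Σ A_w = 4 = 2^2 = 4 ✓.


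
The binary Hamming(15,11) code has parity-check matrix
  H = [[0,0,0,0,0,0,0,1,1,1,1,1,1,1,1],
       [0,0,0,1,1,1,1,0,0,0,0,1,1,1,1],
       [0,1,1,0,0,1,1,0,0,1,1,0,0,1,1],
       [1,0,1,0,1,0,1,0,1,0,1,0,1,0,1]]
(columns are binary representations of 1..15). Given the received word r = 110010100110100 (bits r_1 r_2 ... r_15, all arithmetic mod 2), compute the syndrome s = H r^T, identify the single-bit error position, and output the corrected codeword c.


s = (1, 1, 0, 1)^T, error position = 13, corrected codeword c = 110010100110000

Compute s = H r^T mod 2 one row at a time:
  s_1 = 0 + 0 + 1 + 1 + 0 + 1 + 0 + 0 = 3 ≡ 1 (mod 2).
  s_2 = 0 + 1 + 0 + 1 + 0 + 1 + 0 + 0 = 3 ≡ 1 (mod 2).
  s_3 = 1 + 0 + 0 + 1 + 1 + 1 + 0 + 0 = 4 ≡ 0 (mod 2).
  s_4 = 1 + 0 + 1 + 1 + 0 + 1 + 1 + 0 = 5 ≡ 1 (mod 2).
s = (1, 1, 0, 1)^T — this equals column 13 of H (binary 1101), so error is at position 13.
Correct: flip bit 13 of r = 110010100110100 to get c = 110010100110000.


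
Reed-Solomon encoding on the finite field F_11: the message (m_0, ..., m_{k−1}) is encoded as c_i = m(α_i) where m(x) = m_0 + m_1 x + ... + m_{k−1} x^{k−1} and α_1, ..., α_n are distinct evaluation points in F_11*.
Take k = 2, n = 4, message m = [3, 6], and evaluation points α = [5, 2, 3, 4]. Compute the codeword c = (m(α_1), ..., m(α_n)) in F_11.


c = [0, 4, 10, 5]

Message polynomial: m(x) = 3 + 6·x (mod 11).
For each evaluation point α_i, compute m(α_i) mod 11:
  α_1 = 5: Horner steps 6 → 0, so m(5) = 0.
  α_2 = 2: Horner steps 6 → 4, so m(2) = 4.
  α_3 = 3: Horner steps 6 → 10, so m(3) = 10.
  α_4 = 4: Horner steps 6 → 5, so m(4) = 5.
Codeword c = [0, 4, 10, 5] ∈ F_11^4.


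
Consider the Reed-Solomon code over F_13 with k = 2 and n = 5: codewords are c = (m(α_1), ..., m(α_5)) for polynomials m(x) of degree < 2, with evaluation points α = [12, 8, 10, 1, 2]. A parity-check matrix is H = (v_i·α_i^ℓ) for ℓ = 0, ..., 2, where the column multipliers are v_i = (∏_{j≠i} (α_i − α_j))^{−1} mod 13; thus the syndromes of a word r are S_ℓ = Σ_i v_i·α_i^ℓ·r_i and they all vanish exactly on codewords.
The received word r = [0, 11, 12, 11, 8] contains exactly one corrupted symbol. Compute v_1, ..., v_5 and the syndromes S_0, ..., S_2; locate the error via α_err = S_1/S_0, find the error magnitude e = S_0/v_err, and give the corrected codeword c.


S = (9, 9, 9), error at position 4, error magnitude e = 10, c = [0, 11, 12, 1, 8].

Step 1: column multipliers v_i = (∏_{j≠i}(α_i − α_j))^{−1} mod 13.
  i = 1 (α = 12): (12−8)(12−10)(12−1)(12−2) = 4·2·11·10 = 880 ≡ 9, so v_1 = 9^{−1} = 3 (mod 13).
  i = 2 (α = 8): (8−12)(8−10)(8−1)(8−2) = (−4)·(−2)·7·6 = 336 ≡ 11, so v_2 = 11^{−1} = 6 (mod 13).
  i = 3 (α = 10): (10−12)(10−8)(10−1)(10−2) = (−2)·2·9·8 = −288 ≡ 11, so v_3 = 11^{−1} = 6 (mod 13).
  i = 4 (α = 1): (1−12)(1−8)(1−10)(1−2) = (−11)·(−7)·(−9)·(−1) = 693 ≡ 4, so v_4 = 4^{−1} = 10 (mod 13).
  i = 5 (α = 2): (2−12)(2−8)(2−10)(2−1) = (−10)·(−6)·(−8)·1 = −480 ≡ 1, so v_5 = 1^{−1} = 1 (mod 13).
  v = [3, 6, 6, 10, 1].
Step 2: syndromes of r = [0, 11, 12, 11, 8] (all sums mod 13).
  S_0 = Σ v_i r_i = 3·0 + 6·11 + 6·12 + 10·11 + 1·8 = 256 ≡ 9.
  S_1 = Σ v_i α_i r_i = 3·12·0 + 6·8·11 + 6·10·12 + 10·1·11 + 1·2·8 = 1374 ≡ 9.
  α_i^2 mod 13 = [1, 12, 9, 1, 4].
  S_2 = Σ v_i α_i^2 r_i = 3·1·0 + 6·12·11 + 6·9·12 + 10·1·11 + 1·4·8 = 1582 ≡ 9.
  S = (9, 9, 9) ≠ 0, so r is not a codeword (an error is present).
Step 3: locate the error. For a single error e at position i, S_ℓ = v_i·e·α_i^ℓ, so α_err = S_1/S_0.
  S_0^{−1} = 9^{−1} = 3 (mod 13), so α_err = 9·3 = 27 ≡ 1 = α_4. Error position i = 4.
  Consistency check: S_2/S_1 = 9·3 = 27 ≡ 1 = α_err ✓ (single-error assumption holds).
Step 4: error magnitude e = S_0/v_4 = S_0·∏_{j≠4}(α_4 − α_j) = 9·4 = 36 ≡ 10 (mod 13).
Step 5: correct position 4: c_4 = r_4 − e = 11 − 10 ≡ 1 (mod 13). Hence c = [0, 11, 12, 1, 8].
  Check: interpolating c through the α_i gives m(x) = 7 + 7·x (degree < 2) with m(α_i) = c_i for every i, so c is indeed a codeword.


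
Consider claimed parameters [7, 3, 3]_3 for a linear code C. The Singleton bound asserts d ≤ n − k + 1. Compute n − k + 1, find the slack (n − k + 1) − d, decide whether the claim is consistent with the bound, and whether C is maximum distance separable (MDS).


Singleton RHS = n − k + 1 = 5, slack = 2, bound satisfied, not MDS.

Singleton bound: d ≤ n − k + 1.
Here n = 7, k = 3, so n − k + 1 = 5.
Given d = 3, check d ≤ 5: YES.
Slack = (n − k + 1) − d = 2.
The code is NOT MDS (slack = 2 > 0).
Description: the claimed parameters are [7, 3, 3]_3; such a code would be non-MDS.


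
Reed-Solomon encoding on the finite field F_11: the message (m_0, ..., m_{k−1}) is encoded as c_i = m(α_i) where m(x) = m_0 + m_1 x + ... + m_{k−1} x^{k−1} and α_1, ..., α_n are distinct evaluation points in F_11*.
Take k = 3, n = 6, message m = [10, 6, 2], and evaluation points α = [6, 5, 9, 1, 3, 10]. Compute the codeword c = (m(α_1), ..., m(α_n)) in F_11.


c = [8, 2, 6, 7, 2, 6]

Message polynomial: m(x) = 10 + 6·x + 2·x^2 (mod 11).
For each evaluation point α_i, compute m(α_i) mod 11:
  α_1 = 6: Horner steps 2 → 7 → 8, so m(6) = 8.
  α_2 = 5: Horner steps 2 → 5 → 2, so m(5) = 2.
  α_3 = 9: Horner steps 2 → 2 → 6, so m(9) = 6.
  α_4 = 1: Horner steps 2 → 8 → 7, so m(1) = 7.
  α_5 = 3: Horner steps 2 → 1 → 2, so m(3) = 2.
  α_6 = 10: Horner steps 2 → 4 → 6, so m(10) = 6.
Codeword c = [8, 2, 6, 7, 2, 6] ∈ F_11^6.


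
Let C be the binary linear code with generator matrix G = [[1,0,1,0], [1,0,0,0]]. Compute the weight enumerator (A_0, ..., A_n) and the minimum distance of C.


Weight distribution: A_0 = 1, A_1 = 2, A_2 = 1. Minimum distance d = 1.

Enumerate all 2^2 = 4 messages m ∈ F_2^2.
For each, compute codeword c = mG in F_2^4, then tally its weight.
  m = 00 → c = 0000, weight = 0.
  m = 10 → c = 1010, weight = 2.
  m = 01 → c = 1000, weight = 1.
  m = 11 → c = 0010, weight = 1.
Tally weights:
  weight 0: 1 codewords.
  weight 1: 2 codewords.
  weight 2: 1 codewords.
Minimum distance d = smallest w > 0 with A_w > 0 = 1.
Sanity: Σ A_w = 4 = 2^2 = 4 ✓.


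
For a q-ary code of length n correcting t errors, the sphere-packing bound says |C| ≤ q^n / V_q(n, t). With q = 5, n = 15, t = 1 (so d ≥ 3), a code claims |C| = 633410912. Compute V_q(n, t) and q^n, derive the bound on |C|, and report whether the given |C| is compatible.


V_q(n, t) = 61, q^n = 30517578125, Hamming bound = 500288165, |C| = 633410912 > bound (violated).

Step 1: Compute V_q(n, t) = Σ_{j=0}^1 C(n, j) (q−1)^j.
  j = 0: C(15,0)·(4)^0 = 1·1 = 1.
  j = 1: C(15,1)·(4)^1 = 15·4 = 60.
  V_q(n, t) = 1 + 60 = 61.
Step 2: q^n = 5^15 = 30517578125.
Step 3: Hamming bound ⌊q^n / V_q(n,t)⌋ = ⌊30517578125/61⌋ = 500288165.
Step 4: Compare |C| = 633410912 to 500288165: violated.
The claimed |C| lies above the Hamming bound, so no 5-ary code of length 15 with d ≥ 3 can have 633410912 codewords.


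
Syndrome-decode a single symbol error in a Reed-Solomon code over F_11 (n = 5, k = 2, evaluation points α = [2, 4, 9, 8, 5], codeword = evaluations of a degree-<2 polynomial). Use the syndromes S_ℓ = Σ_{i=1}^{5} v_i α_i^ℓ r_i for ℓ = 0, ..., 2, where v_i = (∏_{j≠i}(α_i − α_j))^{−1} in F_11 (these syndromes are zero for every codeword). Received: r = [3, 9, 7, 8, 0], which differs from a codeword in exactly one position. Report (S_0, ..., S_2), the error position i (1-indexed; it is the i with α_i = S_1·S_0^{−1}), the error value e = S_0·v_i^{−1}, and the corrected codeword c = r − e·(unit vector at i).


S = (2, 8, 10), error at position 2, error magnitude e = 8, c = [3, 1, 7, 8, 0].

Step 1: column multipliers v_i = (∏_{j≠i}(α_i − α_j))^{−1} mod 11.
  i = 1 (α = 2): (2−4)(2−9)(2−8)(2−5) = (−2)·(−7)·(−6)·(−3) = 252 ≡ 10, so v_1 = 10^{−1} = 10 (mod 11).
  i = 2 (α = 4): (4−2)(4−9)(4−8)(4−5) = 2·(−5)·(−4)·(−1) = −40 ≡ 4, so v_2 = 4^{−1} = 3 (mod 11).
  i = 3 (α = 9): (9−2)(9−4)(9−8)(9−5) = 7·5·1·4 = 140 ≡ 8, so v_3 = 8^{−1} = 7 (mod 11).
  i = 4 (α = 8): (8−2)(8−4)(8−9)(8−5) = 6·4·(−1)·3 = −72 ≡ 5, so v_4 = 5^{−1} = 9 (mod 11).
  i = 5 (α = 5): (5−2)(5−4)(5−9)(5−8) = 3·1·(−4)·(−3) = 36 ≡ 3, so v_5 = 3^{−1} = 4 (mod 11).
  v = [10, 3, 7, 9, 4].
Step 2: syndromes of r = [3, 9, 7, 8, 0] (all sums mod 11).
  S_0 = Σ v_i r_i = 10·3 + 3·9 + 7·7 + 9·8 + 4·0 = 178 ≡ 2.
  S_1 = Σ v_i α_i r_i = 10·2·3 + 3·4·9 + 7·9·7 + 9·8·8 + 4·5·0 = 1185 ≡ 8.
  α_i^2 mod 11 = [4, 5, 4, 9, 3].
  S_2 = Σ v_i α_i^2 r_i = 10·4·3 + 3·5·9 + 7·4·7 + 9·9·8 + 4·3·0 = 1099 ≡ 10.
  S = (2, 8, 10) ≠ 0, so r is not a codeword (an error is present).
Step 3: locate the error. For a single error e at position i, S_ℓ = v_i·e·α_i^ℓ, so α_err = S_1/S_0.
  S_0^{−1} = 2^{−1} = 6 (mod 11), so α_err = 8·6 = 48 ≡ 4 = α_2. Error position i = 2.
  Consistency check: S_2/S_1 = 10·7 = 70 ≡ 4 = α_err ✓ (single-error assumption holds).
Step 4: error magnitude e = S_0/v_2 = S_0·∏_{j≠2}(α_2 − α_j) = 2·4 = 8 ≡ 8 (mod 11).
Step 5: correct position 2: c_2 = r_2 − e = 9 − 8 ≡ 1 (mod 11). Hence c = [3, 1, 7, 8, 0].
  Check: interpolating c through the α_i gives m(x) = 5 + 10·x (degree < 2) with m(α_i) = c_i for every i, so c is indeed a codeword.


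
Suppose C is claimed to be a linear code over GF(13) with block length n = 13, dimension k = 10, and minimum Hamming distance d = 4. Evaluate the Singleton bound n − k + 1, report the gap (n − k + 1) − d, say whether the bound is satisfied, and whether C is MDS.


Singleton RHS = n − k + 1 = 4, slack = 0, bound satisfied, MDS.

Singleton bound: d ≤ n − k + 1.
Here n = 13, k = 10, so n − k + 1 = 4.
Given d = 4, check d ≤ 4: YES.
Slack = (n − k + 1) − d = 0.
The code is MDS (slack = 0).
Description: the claimed parameters are [13, 10, 4]_13; such a code would be MDS (meets Singleton bound).


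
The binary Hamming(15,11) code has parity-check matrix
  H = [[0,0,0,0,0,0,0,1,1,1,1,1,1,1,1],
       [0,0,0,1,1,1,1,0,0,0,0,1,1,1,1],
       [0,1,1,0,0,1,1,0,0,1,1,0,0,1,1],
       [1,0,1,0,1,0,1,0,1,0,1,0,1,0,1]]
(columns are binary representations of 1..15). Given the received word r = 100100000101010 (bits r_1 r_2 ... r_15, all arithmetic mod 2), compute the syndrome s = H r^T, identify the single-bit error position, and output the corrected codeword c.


s = (1, 1, 0, 1)^T, error position = 13, corrected codeword c = 100100000101110

Compute s = H r^T mod 2 one row at a time:
  s_1 = 0 + 0 + 1 + 0 + 1 + 0 + 1 + 0 = 3 ≡ 1 (mod 2).
  s_2 = 1 + 0 + 0 + 0 + 1 + 0 + 1 + 0 = 3 ≡ 1 (mod 2).
  s_3 = 0 + 0 + 0 + 0 + 1 + 0 + 1 + 0 = 2 ≡ 0 (mod 2).
  s_4 = 1 + 0 + 0 + 0 + 0 + 0 + 0 + 0 = 1 ≡ 1 (mod 2).
s = (1, 1, 0, 1)^T — this equals column 13 of H (binary 1101), so error is at position 13.
Correct: flip bit 13 of r = 100100000101010 to get c = 100100000101110.


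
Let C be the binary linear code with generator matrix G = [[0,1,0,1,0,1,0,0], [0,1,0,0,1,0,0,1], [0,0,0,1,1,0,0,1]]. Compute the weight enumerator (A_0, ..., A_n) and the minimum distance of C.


Weight distribution: A_0 = 1, A_1 = 1, A_2 = 1, A_3 = 3, A_4 = 2. Minimum distance d = 1.

Enumerate all 2^3 = 8 messages m ∈ F_2^3.
For each, compute codeword c = mG in F_2^8, then tally its weight.
  m = 000 → c = 00000000, weight = 0.
  m = 100 → c = 01010100, weight = 3.
  m = 010 → c = 01001001, weight = 3.
  m = 110 → c = 00011101, weight = 4.
  m = 001 → c = 00011001, weight = 3.
  m = 101 → c = 01001101, weight = 4.
  m = 011 → c = 01010000, weight = 2.
  m = 111 → c = 00000100, weight = 1.
Tally weights:
  weight 0: 1 codewords.
  weight 1: 1 codewords.
  weight 2: 1 codewords.
  weight 3: 3 codewords.
  weight 4: 2 codewords.
Minimum distance d = smallest w > 0 with A_w > 0 = 1.
Sanity: Σ A_w = 8 = 2^3 = 8 ✓.


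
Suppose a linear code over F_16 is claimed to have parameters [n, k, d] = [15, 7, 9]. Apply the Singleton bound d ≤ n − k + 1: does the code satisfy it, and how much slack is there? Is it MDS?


Singleton RHS = n − k + 1 = 9, slack = 0, bound satisfied, MDS.

Singleton bound: d ≤ n − k + 1.
Here n = 15, k = 7, so n − k + 1 = 9.
Given d = 9, check d ≤ 9: YES.
Slack = (n − k + 1) − d = 0.
The code is MDS (slack = 0).
Description: the claimed parameters are [15, 7, 9]_16; such a code would be MDS (meets Singleton bound).


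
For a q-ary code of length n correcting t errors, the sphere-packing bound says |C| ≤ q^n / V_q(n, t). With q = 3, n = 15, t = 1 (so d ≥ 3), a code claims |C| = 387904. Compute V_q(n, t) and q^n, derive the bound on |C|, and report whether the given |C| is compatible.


V_q(n, t) = 31, q^n = 14348907, Hamming bound = 462867, |C| = 387904 ≤ bound (satisfied).

Step 1: Compute V_q(n, t) = Σ_{j=0}^1 C(n, j) (q−1)^j.
  j = 0: C(15,0)·(2)^0 = 1·1 = 1.
  j = 1: C(15,1)·(2)^1 = 15·2 = 30.
  V_q(n, t) = 1 + 30 = 31.
Step 2: q^n = 3^15 = 14348907.
Step 3: Hamming bound ⌊q^n / V_q(n,t)⌋ = ⌊14348907/31⌋ = 462867.
Step 4: Compare |C| = 387904 to 462867: satisfied.
The claimed |C| lies below the Hamming bound.


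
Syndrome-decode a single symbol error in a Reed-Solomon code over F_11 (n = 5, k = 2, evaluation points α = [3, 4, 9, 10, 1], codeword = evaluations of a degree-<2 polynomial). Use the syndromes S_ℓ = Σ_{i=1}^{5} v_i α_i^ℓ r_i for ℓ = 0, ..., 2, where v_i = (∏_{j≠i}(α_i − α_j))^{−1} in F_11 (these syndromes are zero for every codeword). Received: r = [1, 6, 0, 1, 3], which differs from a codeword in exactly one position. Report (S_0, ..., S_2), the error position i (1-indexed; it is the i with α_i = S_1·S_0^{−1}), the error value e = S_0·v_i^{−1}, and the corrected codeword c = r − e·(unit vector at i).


S = (10, 8, 2), error at position 1, error magnitude e = 7, c = [5, 6, 0, 1, 3].

Step 1: column multipliers v_i = (∏_{j≠i}(α_i − α_j))^{−1} mod 11.
  i = 1 (α = 3): (3−4)(3−9)(3−10)(3−1) = (−1)·(−6)·(−7)·2 = −84 ≡ 4, so v_1 = 4^{−1} = 3 (mod 11).
  i = 2 (α = 4): (4−3)(4−9)(4−10)(4−1) = 1·(−5)·(−6)·3 = 90 ≡ 2, so v_2 = 2^{−1} = 6 (mod 11).
  i = 3 (α = 9): (9−3)(9−4)(9−10)(9−1) = 6·5·(−1)·8 = −240 ≡ 2, so v_3 = 2^{−1} = 6 (mod 11).
  i = 4 (α = 10): (10−3)(10−4)(10−9)(10−1) = 7·6·1·9 = 378 ≡ 4, so v_4 = 4^{−1} = 3 (mod 11).
  i = 5 (α = 1): (1−3)(1−4)(1−9)(1−10) = (−2)·(−3)·(−8)·(−9) = 432 ≡ 3, so v_5 = 3^{−1} = 4 (mod 11).
  v = [3, 6, 6, 3, 4].
Step 2: syndromes of r = [1, 6, 0, 1, 3] (all sums mod 11).
  S_0 = Σ v_i r_i = 3·1 + 6·6 + 6·0 + 3·1 + 4·3 = 54 ≡ 10.
  S_1 = Σ v_i α_i r_i = 3·3·1 + 6·4·6 + 6·9·0 + 3·10·1 + 4·1·3 = 195 ≡ 8.
  α_i^2 mod 11 = [9, 5, 4, 1, 1].
  S_2 = Σ v_i α_i^2 r_i = 3·9·1 + 6·5·6 + 6·4·0 + 3·1·1 + 4·1·3 = 222 ≡ 2.
  S = (10, 8, 2) ≠ 0, so r is not a codeword (an error is present).
Step 3: locate the error. For a single error e at position i, S_ℓ = v_i·e·α_i^ℓ, so α_err = S_1/S_0.
  S_0^{−1} = 10^{−1} = 10 (mod 11), so α_err = 8·10 = 80 ≡ 3 = α_1. Error position i = 1.
  Consistency check: S_2/S_1 = 2·7 = 14 ≡ 3 = α_err ✓ (single-error assumption holds).
Step 4: error magnitude e = S_0/v_1 = S_0·∏_{j≠1}(α_1 − α_j) = 10·4 = 40 ≡ 7 (mod 11).
Step 5: correct position 1: c_1 = r_1 − e = 1 − 7 ≡ 5 (mod 11). Hence c = [5, 6, 0, 1, 3].
  Check: interpolating c through the α_i gives m(x) = 2 + 1·x (degree < 2) with m(α_i) = c_i for every i, so c is indeed a codeword.


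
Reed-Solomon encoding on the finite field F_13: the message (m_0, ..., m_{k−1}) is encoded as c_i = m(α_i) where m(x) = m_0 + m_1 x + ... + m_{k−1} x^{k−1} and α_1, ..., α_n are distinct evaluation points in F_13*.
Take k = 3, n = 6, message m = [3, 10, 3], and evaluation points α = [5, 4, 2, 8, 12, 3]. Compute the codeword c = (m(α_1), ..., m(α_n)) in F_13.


c = [11, 0, 9, 2, 9, 8]

Message polynomial: m(x) = 3 + 10·x + 3·x^2 (mod 13).
For each evaluation point α_i, compute m(α_i) mod 13:
  α_1 = 5: Horner steps 3 → 12 → 11, so m(5) = 11.
  α_2 = 4: Horner steps 3 → 9 → 0, so m(4) = 0.
  α_3 = 2: Horner steps 3 → 3 → 9, so m(2) = 9.
  α_4 = 8: Horner steps 3 → 8 → 2, so m(8) = 2.
  α_5 = 12: Horner steps 3 → 7 → 9, so m(12) = 9.
  α_6 = 3: Horner steps 3 → 6 → 8, so m(3) = 8.
Codeword c = [11, 0, 9, 2, 9, 8] ∈ F_13^6.


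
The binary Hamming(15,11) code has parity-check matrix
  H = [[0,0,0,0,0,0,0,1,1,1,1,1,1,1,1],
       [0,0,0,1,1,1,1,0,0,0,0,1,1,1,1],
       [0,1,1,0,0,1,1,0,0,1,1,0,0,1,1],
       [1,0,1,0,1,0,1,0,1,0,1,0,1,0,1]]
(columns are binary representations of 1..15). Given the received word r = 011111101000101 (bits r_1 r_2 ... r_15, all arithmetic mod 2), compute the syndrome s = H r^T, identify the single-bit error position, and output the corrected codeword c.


s = (1, 0, 1, 0)^T, error position = 10, corrected codeword c = 011111101100101

Compute s = H r^T mod 2 one row at a time:
  s_1 = 0 + 1 + 0 + 0 + 0 + 1 + 0 + 1 = 3 ≡ 1 (mod 2).
  s_2 = 1 + 1 + 1 + 1 + 0 + 1 + 0 + 1 = 6 ≡ 0 (mod 2).
  s_3 = 1 + 1 + 1 + 1 + 0 + 0 + 0 + 1 = 5 ≡ 1 (mod 2).
  s_4 = 0 + 1 + 1 + 1 + 1 + 0 + 1 + 1 = 6 ≡ 0 (mod 2).
s = (1, 0, 1, 0)^T — this equals column 10 of H (binary 1010), so error is at position 10.
Correct: flip bit 10 of r = 011111101000101 to get c = 011111101100101.


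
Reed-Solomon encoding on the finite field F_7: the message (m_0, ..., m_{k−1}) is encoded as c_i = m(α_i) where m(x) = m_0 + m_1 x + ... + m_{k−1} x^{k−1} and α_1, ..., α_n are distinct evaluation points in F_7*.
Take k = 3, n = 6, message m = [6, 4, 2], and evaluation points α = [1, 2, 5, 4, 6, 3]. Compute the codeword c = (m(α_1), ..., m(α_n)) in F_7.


c = [5, 1, 6, 5, 4, 1]

Message polynomial: m(x) = 6 + 4·x + 2·x^2 (mod 7).
For each evaluation point α_i, compute m(α_i) mod 7:
  α_1 = 1: Horner steps 2 → 6 → 5, so m(1) = 5.
  α_2 = 2: Horner steps 2 → 1 → 1, so m(2) = 1.
  α_3 = 5: Horner steps 2 → 0 → 6, so m(5) = 6.
  α_4 = 4: Horner steps 2 → 5 → 5, so m(4) = 5.
  α_5 = 6: Horner steps 2 → 2 → 4, so m(6) = 4.
  α_6 = 3: Horner steps 2 → 3 → 1, so m(3) = 1.
Codeword c = [5, 1, 6, 5, 4, 1] ∈ F_7^6.


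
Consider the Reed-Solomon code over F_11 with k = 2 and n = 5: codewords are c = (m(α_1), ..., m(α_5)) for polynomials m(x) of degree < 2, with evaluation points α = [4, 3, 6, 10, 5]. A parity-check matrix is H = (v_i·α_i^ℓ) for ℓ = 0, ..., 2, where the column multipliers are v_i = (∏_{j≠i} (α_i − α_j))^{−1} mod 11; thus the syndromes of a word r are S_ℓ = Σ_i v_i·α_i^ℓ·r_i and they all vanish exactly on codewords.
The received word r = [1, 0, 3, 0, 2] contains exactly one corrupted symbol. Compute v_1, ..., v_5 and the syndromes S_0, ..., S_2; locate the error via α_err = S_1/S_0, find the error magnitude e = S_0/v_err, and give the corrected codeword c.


S = (1, 10, 1), error at position 4, error magnitude e = 4, c = [1, 0, 3, 7, 2].

Step 1: column multipliers v_i = (∏_{j≠i}(α_i − α_j))^{−1} mod 11.
  i = 1 (α = 4): (4−3)(4−6)(4−10)(4−5) = 1·(−2)·(−6)·(−1) = −12 ≡ 10, so v_1 = 10^{−1} = 10 (mod 11).
  i = 2 (α = 3): (3−4)(3−6)(3−10)(3−5) = (−1)·(−3)·(−7)·(−2) = 42 ≡ 9, so v_2 = 9^{−1} = 5 (mod 11).
  i = 3 (α = 6): (6−4)(6−3)(6−10)(6−5) = 2·3·(−4)·1 = −24 ≡ 9, so v_3 = 9^{−1} = 5 (mod 11).
  i = 4 (α = 10): (10−4)(10−3)(10−6)(10−5) = 6·7·4·5 = 840 ≡ 4, so v_4 = 4^{−1} = 3 (mod 11).
  i = 5 (α = 5): (5−4)(5−3)(5−6)(5−10) = 1·2·(−1)·(−5) = 10 ≡ 10, so v_5 = 10^{−1} = 10 (mod 11).
  v = [10, 5, 5, 3, 10].
Step 2: syndromes of r = [1, 0, 3, 0, 2] (all sums mod 11).
  S_0 = Σ v_i r_i = 10·1 + 5·0 + 5·3 + 3·0 + 10·2 = 45 ≡ 1.
  S_1 = Σ v_i α_i r_i = 10·4·1 + 5·3·0 + 5·6·3 + 3·10·0 + 10·5·2 = 230 ≡ 10.
  α_i^2 mod 11 = [5, 9, 3, 1, 3].
  S_2 = Σ v_i α_i^2 r_i = 10·5·1 + 5·9·0 + 5·3·3 + 3·1·0 + 10·3·2 = 155 ≡ 1.
  S = (1, 10, 1) ≠ 0, so r is not a codeword (an error is present).
Step 3: locate the error. For a single error e at position i, S_ℓ = v_i·e·α_i^ℓ, so α_err = S_1/S_0.
  S_0^{−1} = 1^{−1} = 1 (mod 11), so α_err = 10·1 = 10 ≡ 10 = α_4. Error position i = 4.
  Consistency check: S_2/S_1 = 1·10 = 10 ≡ 10 = α_err ✓ (single-error assumption holds).
Step 4: error magnitude e = S_0/v_4 = S_0·∏_{j≠4}(α_4 − α_j) = 1·4 = 4 ≡ 4 (mod 11).
Step 5: correct position 4: c_4 = r_4 − e = 0 − 4 ≡ 7 (mod 11). Hence c = [1, 0, 3, 7, 2].
  Check: interpolating c through the α_i gives m(x) = 8 + 1·x (degree < 2) with m(α_i) = c_i for every i, so c is indeed a codeword.


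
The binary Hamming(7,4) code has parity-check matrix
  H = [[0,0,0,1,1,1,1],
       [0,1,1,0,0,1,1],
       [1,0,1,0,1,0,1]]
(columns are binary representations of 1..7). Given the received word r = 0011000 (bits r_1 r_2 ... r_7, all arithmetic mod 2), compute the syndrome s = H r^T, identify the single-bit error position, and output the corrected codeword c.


s = (1, 1, 1)^T, error position = 7, corrected codeword c = 0011001

Compute s = H r^T mod 2 one row at a time:
  s_1 = 1 + 0 + 0 + 0 = 1 ≡ 1 (mod 2).
  s_2 = 0 + 1 + 0 + 0 = 1 ≡ 1 (mod 2).
  s_3 = 0 + 1 + 0 + 0 = 1 ≡ 1 (mod 2).
s = (1, 1, 1)^T — this equals column 7 of H (binary 111), so error is at position 7.
Correct: flip bit 7 of r = 0011000 to get c = 0011001.


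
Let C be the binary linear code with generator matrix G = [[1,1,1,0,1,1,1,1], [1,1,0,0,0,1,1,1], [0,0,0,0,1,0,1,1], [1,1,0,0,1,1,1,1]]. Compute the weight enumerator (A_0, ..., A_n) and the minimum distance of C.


Weight distribution: A_0 = 1, A_1 = 2, A_2 = 2, A_3 = 3, A_4 = 3, A_5 = 2, A_6 = 2, A_7 = 1. Minimum distance d = 1.

Enumerate all 2^4 = 16 messages m ∈ F_2^4.
For each, compute codeword c = mG in F_2^8, then tally its weight.
  m = 0000 → c = 00000000, weight = 0.
  m = 1000 → c = 11101111, weight = 7.
  m = 0100 → c = 11000111, weight = 5.
  m = 1100 → c = 00101000, weight = 2.
  m = 0010 → c = 00001011, weight = 3.
  m = 1010 → c = 11100100, weight = 4.
  m = 0110 → c = 11001100, weight = 4.
  m = 1110 → c = 00100011, weight = 3.
  m = 0001 → c = 11001111, weight = 6.
  m = 1001 → c = 00100000, weight = 1.
  m = 0101 → c = 00001000, weight = 1.
  m = 1101 → c = 11100111, weight = 6.
  m = 0011 → c = 11000100, weight = 3.
  m = 1011 → c = 00101011, weight = 4.
  m = 0111 → c = 00000011, weight = 2.
  m = 1111 → c = 11101100, weight = 5.
Tally weights:
  weight 0: 1 codewords.
  weight 1: 2 codewords.
  weight 2: 2 codewords.
  weight 3: 3 codewords.
  weight 4: 3 codewords.
  weight 5: 2 codewords.
  weight 6: 2 codewords.
  weight 7: 1 codewords.
Minimum distance d = smallest w > 0 with A_w > 0 = 1.
Sanity: Σ A_w = 16 = 2^4 = 16 ✓.


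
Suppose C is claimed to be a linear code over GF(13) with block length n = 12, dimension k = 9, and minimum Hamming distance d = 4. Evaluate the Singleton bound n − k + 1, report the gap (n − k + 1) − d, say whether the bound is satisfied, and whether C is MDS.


Singleton RHS = n − k + 1 = 4, slack = 0, bound satisfied, MDS.

Singleton bound: d ≤ n − k + 1.
Here n = 12, k = 9, so n − k + 1 = 4.
Given d = 4, check d ≤ 4: YES.
Slack = (n − k + 1) − d = 0.
The code is MDS (slack = 0).
Description: the claimed parameters are [12, 9, 4]_13; such a code would be MDS (meets Singleton bound).


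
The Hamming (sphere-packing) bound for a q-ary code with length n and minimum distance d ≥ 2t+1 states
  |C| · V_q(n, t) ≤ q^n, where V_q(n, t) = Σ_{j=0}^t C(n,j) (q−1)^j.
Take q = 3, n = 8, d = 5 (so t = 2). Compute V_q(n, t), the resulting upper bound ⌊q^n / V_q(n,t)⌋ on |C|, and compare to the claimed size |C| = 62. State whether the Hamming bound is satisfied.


V_q(n, t) = 129, q^n = 6561, Hamming bound = 50, |C| = 62 > bound (violated).

Step 1: Compute V_q(n, t) = Σ_{j=0}^2 C(n, j) (q−1)^j.
  j = 0: C(8,0)·(2)^0 = 1·1 = 1.
  j = 1: C(8,1)·(2)^1 = 8·2 = 16.
  j = 2: C(8,2)·(2)^2 = 28·4 = 112.
  V_q(n, t) = 1 + 16 + 112 = 129.
Step 2: q^n = 3^8 = 6561.
Step 3: Hamming bound ⌊q^n / V_q(n,t)⌋ = ⌊6561/129⌋ = 50.
Step 4: Compare |C| = 62 to 50: violated.
The claimed |C| lies above the Hamming bound, so no 3-ary code of length 8 with d ≥ 5 can have 62 codewords.


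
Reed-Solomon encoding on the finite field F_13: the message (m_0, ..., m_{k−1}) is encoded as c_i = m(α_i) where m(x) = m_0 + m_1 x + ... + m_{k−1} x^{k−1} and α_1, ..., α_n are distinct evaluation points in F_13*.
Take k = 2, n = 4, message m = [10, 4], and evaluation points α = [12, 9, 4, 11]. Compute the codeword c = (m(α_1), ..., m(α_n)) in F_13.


c = [6, 7, 0, 2]

Message polynomial: m(x) = 10 + 4·x (mod 13).
For each evaluation point α_i, compute m(α_i) mod 13:
  α_1 = 12: Horner steps 4 → 6, so m(12) = 6.
  α_2 = 9: Horner steps 4 → 7, so m(9) = 7.
  α_3 = 4: Horner steps 4 → 0, so m(4) = 0.
  α_4 = 11: Horner steps 4 → 2, so m(11) = 2.
Codeword c = [6, 7, 0, 2] ∈ F_13^4.


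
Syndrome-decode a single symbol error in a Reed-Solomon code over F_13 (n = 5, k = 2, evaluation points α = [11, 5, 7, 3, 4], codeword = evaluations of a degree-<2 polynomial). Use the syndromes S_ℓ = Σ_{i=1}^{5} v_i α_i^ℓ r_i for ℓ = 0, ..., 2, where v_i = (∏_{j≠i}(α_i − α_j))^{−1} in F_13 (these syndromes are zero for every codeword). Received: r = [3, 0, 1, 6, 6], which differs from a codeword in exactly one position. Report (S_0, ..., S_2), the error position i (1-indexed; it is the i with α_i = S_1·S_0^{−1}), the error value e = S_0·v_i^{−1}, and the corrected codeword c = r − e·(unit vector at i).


S = (6, 5, 2), error at position 4, error magnitude e = 7, c = [3, 0, 1, 12, 6].

Step 1: column multipliers v_i = (∏_{j≠i}(α_i − α_j))^{−1} mod 13.
  i = 1 (α = 11): (11−5)(11−7)(11−3)(11−4) = 6·4·8·7 = 1344 ≡ 5, so v_1 = 5^{−1} = 8 (mod 13).
  i = 2 (α = 5): (5−11)(5−7)(5−3)(5−4) = (−6)·(−2)·2·1 = 24 ≡ 11, so v_2 = 11^{−1} = 6 (mod 13).
  i = 3 (α = 7): (7−11)(7−5)(7−3)(7−4) = (−4)·2·4·3 = −96 ≡ 8, so v_3 = 8^{−1} = 5 (mod 13).
  i = 4 (α = 3): (3−11)(3−5)(3−7)(3−4) = (−8)·(−2)·(−4)·(−1) = 64 ≡ 12, so v_4 = 12^{−1} = 12 (mod 13).
  i = 5 (α = 4): (4−11)(4−5)(4−7)(4−3) = (−7)·(−1)·(−3)·1 = −21 ≡ 5, so v_5 = 5^{−1} = 8 (mod 13).
  v = [8, 6, 5, 12, 8].
Step 2: syndromes of r = [3, 0, 1, 6, 6] (all sums mod 13).
  S_0 = Σ v_i r_i = 8·3 + 6·0 + 5·1 + 12·6 + 8·6 = 149 ≡ 6.
  S_1 = Σ v_i α_i r_i = 8·11·3 + 6·5·0 + 5·7·1 + 12·3·6 + 8·4·6 = 707 ≡ 5.
  α_i^2 mod 13 = [4, 12, 10, 9, 3].
  S_2 = Σ v_i α_i^2 r_i = 8·4·3 + 6·12·0 + 5·10·1 + 12·9·6 + 8·3·6 = 938 ≡ 2.
  S = (6, 5, 2) ≠ 0, so r is not a codeword (an error is present).
Step 3: locate the error. For a single error e at position i, S_ℓ = v_i·e·α_i^ℓ, so α_err = S_1/S_0.
  S_0^{−1} = 6^{−1} = 11 (mod 13), so α_err = 5·11 = 55 ≡ 3 = α_4. Error position i = 4.
  Consistency check: S_2/S_1 = 2·8 = 16 ≡ 3 = α_err ✓ (single-error assumption holds).
Step 4: error magnitude e = S_0/v_4 = S_0·∏_{j≠4}(α_4 − α_j) = 6·12 = 72 ≡ 7 (mod 13).
Step 5: correct position 4: c_4 = r_4 − e = 6 − 7 ≡ 12 (mod 13). Hence c = [3, 0, 1, 12, 6].
  Check: interpolating c through the α_i gives m(x) = 4 + 7·x (degree < 2) with m(α_i) = c_i for every i, so c is indeed a codeword.


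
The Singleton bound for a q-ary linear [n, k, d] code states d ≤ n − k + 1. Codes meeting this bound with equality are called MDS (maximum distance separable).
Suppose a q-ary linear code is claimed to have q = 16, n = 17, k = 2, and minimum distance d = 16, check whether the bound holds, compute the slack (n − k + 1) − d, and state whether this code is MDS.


Singleton RHS = n − k + 1 = 16, slack = 0, bound satisfied, MDS.

Singleton bound: d ≤ n − k + 1.
Here n = 17, k = 2, so n − k + 1 = 16.
Given d = 16, check d ≤ 16: YES.
Slack = (n − k + 1) − d = 0.
The code is MDS (slack = 0).
Description: the claimed parameters are [17, 2, 16]_16; such a code would be MDS (meets Singleton bound).


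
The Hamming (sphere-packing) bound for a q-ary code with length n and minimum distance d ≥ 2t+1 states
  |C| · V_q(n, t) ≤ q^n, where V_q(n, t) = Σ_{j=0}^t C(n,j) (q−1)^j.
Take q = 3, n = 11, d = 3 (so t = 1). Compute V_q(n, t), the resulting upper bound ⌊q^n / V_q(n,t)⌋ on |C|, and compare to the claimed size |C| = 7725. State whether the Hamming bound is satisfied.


V_q(n, t) = 23, q^n = 177147, Hamming bound = 7702, |C| = 7725 > bound (violated).

Step 1: Compute V_q(n, t) = Σ_{j=0}^1 C(n, j) (q−1)^j.
  j = 0: C(11,0)·(2)^0 = 1·1 = 1.
  j = 1: C(11,1)·(2)^1 = 11·2 = 22.
  V_q(n, t) = 1 + 22 = 23.
Step 2: q^n = 3^11 = 177147.
Step 3: Hamming bound ⌊q^n / V_q(n,t)⌋ = ⌊177147/23⌋ = 7702.
Step 4: Compare |C| = 7725 to 7702: violated.
The claimed |C| lies above the Hamming bound, so no 3-ary code of length 11 with d ≥ 3 can have 7725 codewords.


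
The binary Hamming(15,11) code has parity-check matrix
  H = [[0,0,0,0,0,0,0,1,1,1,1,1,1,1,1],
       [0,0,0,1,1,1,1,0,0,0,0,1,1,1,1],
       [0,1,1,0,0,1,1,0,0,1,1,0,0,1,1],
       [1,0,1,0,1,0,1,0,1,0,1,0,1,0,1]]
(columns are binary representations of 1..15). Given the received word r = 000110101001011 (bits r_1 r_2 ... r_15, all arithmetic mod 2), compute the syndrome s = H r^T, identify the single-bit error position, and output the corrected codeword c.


s = (0, 0, 1, 0)^T, error position = 2, corrected codeword c = 010110101001011

Compute s = H r^T mod 2 one row at a time:
  s_1 = 0 + 1 + 0 + 0 + 1 + 0 + 1 + 1 = 4 ≡ 0 (mod 2).
  s_2 = 1 + 1 + 0 + 1 + 1 + 0 + 1 + 1 = 6 ≡ 0 (mod 2).
  s_3 = 0 + 0 + 0 + 1 + 0 + 0 + 1 + 1 = 3 ≡ 1 (mod 2).
  s_4 = 0 + 0 + 1 + 1 + 1 + 0 + 0 + 1 = 4 ≡ 0 (mod 2).
s = (0, 0, 1, 0)^T — this equals column 2 of H (binary 0010), so error is at position 2.
Correct: flip bit 2 of r = 000110101001011 to get c = 010110101001011.


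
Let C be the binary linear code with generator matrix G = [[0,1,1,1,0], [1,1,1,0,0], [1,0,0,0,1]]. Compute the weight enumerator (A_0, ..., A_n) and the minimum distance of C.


Weight distribution: A_0 = 1, A_2 = 3, A_3 = 3, A_5 = 1. Minimum distance d = 2.

Enumerate all 2^3 = 8 messages m ∈ F_2^3.
For each, compute codeword c = mG in F_2^5, then tally its weight.
  m = 000 → c = 00000, weight = 0.
  m = 100 → c = 01110, weight = 3.
  m = 010 → c = 11100, weight = 3.
  m = 110 → c = 10010, weight = 2.
  m = 001 → c = 10001, weight = 2.
  m = 101 → c = 11111, weight = 5.
  m = 011 → c = 01101, weight = 3.
  m = 111 → c = 00011, weight = 2.
Tally weights:
  weight 0: 1 codewords.
  weight 2: 3 codewords.
  weight 3: 3 codewords.
  weight 5: 1 codewords.
Minimum distance d = smallest w > 0 with A_w > 0 = 2.
Sanity: Σ A_w = 8 = 2^3 = 8 ✓.


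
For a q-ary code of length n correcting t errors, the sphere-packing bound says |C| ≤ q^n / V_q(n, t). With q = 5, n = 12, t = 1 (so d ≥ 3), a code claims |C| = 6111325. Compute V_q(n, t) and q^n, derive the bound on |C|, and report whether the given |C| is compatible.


V_q(n, t) = 49, q^n = 244140625, Hamming bound = 4982461, |C| = 6111325 > bound (violated).

Step 1: Compute V_q(n, t) = Σ_{j=0}^1 C(n, j) (q−1)^j.
  j = 0: C(12,0)·(4)^0 = 1·1 = 1.
  j = 1: C(12,1)·(4)^1 = 12·4 = 48.
  V_q(n, t) = 1 + 48 = 49.
Step 2: q^n = 5^12 = 244140625.
Step 3: Hamming bound ⌊q^n / V_q(n,t)⌋ = ⌊244140625/49⌋ = 4982461.
Step 4: Compare |C| = 6111325 to 4982461: violated.
The claimed |C| lies above the Hamming bound, so no 5-ary code of length 12 with d ≥ 3 can have 6111325 codewords.
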